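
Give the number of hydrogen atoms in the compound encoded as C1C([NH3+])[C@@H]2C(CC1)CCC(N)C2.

Hydrogens are implicit in SMILES; fill each atom to its normal valence:
  6 × C: 2 H each → 12
  4 × C: 1 H each → 4
  1 × N (charge +1): 3 H
  1 × N: 2 H
  Total hydrogens = 21.

21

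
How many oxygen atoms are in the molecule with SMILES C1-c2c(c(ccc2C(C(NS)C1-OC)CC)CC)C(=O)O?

3

The symbol for oxygen appears 3 times in the SMILES.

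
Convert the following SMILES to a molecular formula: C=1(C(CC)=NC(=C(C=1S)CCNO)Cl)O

Heavy atoms from the SMILES: 9 C, 1 Cl, 2 N, 2 O, 1 S.
Implicit hydrogens by atom environment:
  5 × C (aromatic): no H
  3 × C: 2 H each → 6
  2 × O: 1 H each → 2
  1 × C: 3 H
  1 × Cl: no H
  1 × N: 1 H
  1 × N (aromatic): no H
  1 × S: 1 H
  Total hydrogens = 13.
Molecular formula: C9H13ClN2O2S

C9H13ClN2O2S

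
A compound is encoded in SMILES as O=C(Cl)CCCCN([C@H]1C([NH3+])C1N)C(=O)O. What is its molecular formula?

Heavy atoms from the SMILES: 9 C, 1 Cl, 3 N, 3 O.
Implicit hydrogens by atom environment:
  4 × C: 2 H each → 8
  3 × C: 1 H each → 3
  2 × C: no H
  2 × O: no H
  1 × Cl: no H
  1 × N (charge +1): 3 H
  1 × N: 2 H
  1 × N: no H
  1 × O: 1 H
  Total hydrogens = 17.
Net charge +1.
Molecular formula: C9H17ClN3O3+

C9H17ClN3O3+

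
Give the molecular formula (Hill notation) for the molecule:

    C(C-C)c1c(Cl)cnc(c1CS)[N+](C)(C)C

Heavy atoms from the SMILES: 12 C, 1 Cl, 2 N, 1 S.
Implicit hydrogens by atom environment:
  4 × C: 3 H each → 12
  4 × C (aromatic): no H
  3 × C: 2 H each → 6
  1 × C (aromatic): 1 H
  1 × Cl: no H
  1 × N (aromatic): no H
  1 × N (charge +1): no H
  1 × S: 1 H
  Total hydrogens = 20.
Net charge +1.
Molecular formula: C12H20ClN2S+

C12H20ClN2S+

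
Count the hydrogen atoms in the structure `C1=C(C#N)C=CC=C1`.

Hydrogens are implicit in SMILES; fill each atom to its normal valence:
  5 × C (aromatic): 1 H each → 5
  1 × C (aromatic): no H
  1 × C: no H
  1 × N: no H
  Total hydrogens = 5.

5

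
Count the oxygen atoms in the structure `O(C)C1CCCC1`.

The symbol for oxygen appears 1 time in the SMILES.

1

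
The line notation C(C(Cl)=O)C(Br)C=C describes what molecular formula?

Heavy atoms from the SMILES: 1 Br, 5 C, 1 Cl, 1 O.
Implicit hydrogens by atom environment:
  2 × C: 2 H each → 4
  2 × C: 1 H each → 2
  1 × Br: no H
  1 × C: no H
  1 × Cl: no H
  1 × O: no H
  Total hydrogens = 6.
Molecular formula: C5H6BrClO

C5H6BrClO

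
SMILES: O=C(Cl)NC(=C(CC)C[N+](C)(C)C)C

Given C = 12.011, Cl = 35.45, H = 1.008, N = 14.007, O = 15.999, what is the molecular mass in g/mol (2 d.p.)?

219.73

Molecular formula: C10H20ClN2O+.
M = 10×12.011 + 1×35.45 + 20×1.008 + 2×14.007 + 1×15.999 = 219.73 g/mol.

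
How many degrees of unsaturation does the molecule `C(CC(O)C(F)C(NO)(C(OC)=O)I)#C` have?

3

Molecular formula from the SMILES: C8H11FINO4.
DoU = (2C + 2 + N − H − X)/2 = (2·8 + 2 + 1 − 11 − 2)/2 = 6/2 = 3.
(Structurally: 0 ring(s) + 3 π bond(s) = 3.)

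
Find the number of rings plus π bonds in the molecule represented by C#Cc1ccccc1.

6

Molecular formula from the SMILES: C8H6.
DoU = (2C + 2 + N − H − X)/2 = (2·8 + 2 + 0 − 6 − 0)/2 = 12/2 = 6.
(Structurally: 1 ring(s) + 5 π bond(s) = 6.)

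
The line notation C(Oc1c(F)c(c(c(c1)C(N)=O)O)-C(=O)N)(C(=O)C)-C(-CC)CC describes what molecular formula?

Heavy atoms from the SMILES: 16 C, 1 F, 2 N, 5 O.
Implicit hydrogens by atom environment:
  5 × C (aromatic): no H
  4 × O: no H
  3 × C: 3 H each → 9
  3 × C: no H
  2 × C: 2 H each → 4
  2 × C: 1 H each → 2
  2 × N: 2 H each → 4
  1 × C (aromatic): 1 H
  1 × F: no H
  1 × O: 1 H
  Total hydrogens = 21.
Molecular formula: C16H21FN2O5

C16H21FN2O5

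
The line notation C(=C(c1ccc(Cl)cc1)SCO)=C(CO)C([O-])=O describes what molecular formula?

C12H10ClO4S-

Heavy atoms from the SMILES: 12 C, 1 Cl, 4 O, 1 S.
Implicit hydrogens by atom environment:
  4 × C (aromatic): 1 H each → 4
  4 × C: no H
  2 × C: 2 H each → 4
  2 × C (aromatic): no H
  2 × O: 1 H each → 2
  1 × Cl: no H
  1 × O: no H
  1 × O (charge -1): no H
  1 × S: no H
  Total hydrogens = 10.
Net charge -1.
Molecular formula: C12H10ClO4S-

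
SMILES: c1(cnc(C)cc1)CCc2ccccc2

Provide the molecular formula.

Heavy atoms from the SMILES: 14 C, 1 N.
Implicit hydrogens by atom environment:
  8 × C (aromatic): 1 H each → 8
  3 × C (aromatic): no H
  2 × C: 2 H each → 4
  1 × C: 3 H
  1 × N (aromatic): no H
  Total hydrogens = 15.
Molecular formula: C14H15N

C14H15N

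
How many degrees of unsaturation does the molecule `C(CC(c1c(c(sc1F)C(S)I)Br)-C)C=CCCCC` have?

Molecular formula from the SMILES: C15H21BrFIS2.
DoU = (2C + 2 + N − H − X)/2 = (2·15 + 2 + 0 − 21 − 3)/2 = 8/2 = 4.
(Structurally: 1 ring(s) + 3 π bond(s) = 4.)

4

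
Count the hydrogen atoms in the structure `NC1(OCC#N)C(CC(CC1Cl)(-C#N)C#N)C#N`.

10

Hydrogens are implicit in SMILES; fill each atom to its normal valence:
  6 × C: no H
  4 × N: no H
  3 × C: 2 H each → 6
  2 × C: 1 H each → 2
  1 × Cl: no H
  1 × N: 2 H
  1 × O: no H
  Total hydrogens = 10.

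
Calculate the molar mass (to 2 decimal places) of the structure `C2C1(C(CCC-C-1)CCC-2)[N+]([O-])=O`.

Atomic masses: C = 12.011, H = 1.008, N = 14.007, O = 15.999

Molecular formula: C10H17NO2.
M = 10×12.011 + 17×1.008 + 1×14.007 + 2×15.999 = 183.25 g/mol.

183.25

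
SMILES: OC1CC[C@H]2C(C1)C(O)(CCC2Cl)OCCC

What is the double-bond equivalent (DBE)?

Molecular formula from the SMILES: C13H23ClO3.
DoU = (2C + 2 + N − H − X)/2 = (2·13 + 2 + 0 − 23 − 1)/2 = 4/2 = 2.
(Structurally: 2 ring(s) + 0 π bond(s) = 2.)

2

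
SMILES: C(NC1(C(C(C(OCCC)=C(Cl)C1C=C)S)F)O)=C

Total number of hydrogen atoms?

Hydrogens are implicit in SMILES; fill each atom to its normal valence:
  5 × C: 1 H each → 5
  4 × C: 2 H each → 8
  3 × C: no H
  1 × C: 3 H
  1 × Cl: no H
  1 × F: no H
  1 × N: 1 H
  1 × O: 1 H
  1 × O: no H
  1 × S: 1 H
  Total hydrogens = 19.

19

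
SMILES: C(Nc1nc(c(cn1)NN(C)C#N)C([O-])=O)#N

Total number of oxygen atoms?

2

The symbol for oxygen appears 2 times in the SMILES.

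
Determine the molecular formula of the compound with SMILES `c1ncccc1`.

Heavy atoms from the SMILES: 5 C, 1 N.
Implicit hydrogens by atom environment:
  5 × C (aromatic): 1 H each → 5
  1 × N (aromatic): no H
  Total hydrogens = 5.
Molecular formula: C5H5N

C5H5N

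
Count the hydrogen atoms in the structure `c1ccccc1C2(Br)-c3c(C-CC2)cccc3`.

Hydrogens are implicit in SMILES; fill each atom to its normal valence:
  9 × C (aromatic): 1 H each → 9
  3 × C: 2 H each → 6
  3 × C (aromatic): no H
  1 × Br: no H
  1 × C: no H
  Total hydrogens = 15.

15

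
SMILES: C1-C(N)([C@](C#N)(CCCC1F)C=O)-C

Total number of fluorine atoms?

The symbol for fluorine appears 1 time in the SMILES.

1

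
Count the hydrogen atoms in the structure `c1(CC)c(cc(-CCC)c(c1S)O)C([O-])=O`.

Hydrogens are implicit in SMILES; fill each atom to its normal valence:
  5 × C (aromatic): no H
  3 × C: 2 H each → 6
  2 × C: 3 H each → 6
  1 × C (aromatic): 1 H
  1 × C: no H
  1 × O: 1 H
  1 × O: no H
  1 × O (charge -1): no H
  1 × S: 1 H
  Total hydrogens = 15.

15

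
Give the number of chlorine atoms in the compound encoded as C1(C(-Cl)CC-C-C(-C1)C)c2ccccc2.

The symbol for chlorine appears 1 time in the SMILES.

1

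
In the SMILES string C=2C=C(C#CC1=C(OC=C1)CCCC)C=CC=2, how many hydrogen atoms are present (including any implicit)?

Hydrogens are implicit in SMILES; fill each atom to its normal valence:
  7 × C (aromatic): 1 H each → 7
  3 × C: 2 H each → 6
  3 × C (aromatic): no H
  2 × C: no H
  1 × C: 3 H
  1 × O (aromatic): no H
  Total hydrogens = 16.

16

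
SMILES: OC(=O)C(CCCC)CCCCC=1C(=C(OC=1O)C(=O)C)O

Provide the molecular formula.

Heavy atoms from the SMILES: 16 C, 6 O.
Implicit hydrogens by atom environment:
  7 × C: 2 H each → 14
  4 × C (aromatic): no H
  3 × O: 1 H each → 3
  2 × C: 3 H each → 6
  2 × C: no H
  2 × O: no H
  1 × C: 1 H
  1 × O (aromatic): no H
  Total hydrogens = 24.
Molecular formula: C16H24O6

C16H24O6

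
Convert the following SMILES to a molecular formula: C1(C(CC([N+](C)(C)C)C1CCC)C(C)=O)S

Heavy atoms from the SMILES: 13 C, 1 N, 1 O, 1 S.
Implicit hydrogens by atom environment:
  5 × C: 3 H each → 15
  4 × C: 1 H each → 4
  3 × C: 2 H each → 6
  1 × C: no H
  1 × N (charge +1): no H
  1 × O: no H
  1 × S: 1 H
  Total hydrogens = 26.
Net charge +1.
Molecular formula: C13H26NOS+

C13H26NOS+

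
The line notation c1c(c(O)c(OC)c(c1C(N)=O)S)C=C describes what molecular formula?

C10H11NO3S

Heavy atoms from the SMILES: 10 C, 1 N, 3 O, 1 S.
Implicit hydrogens by atom environment:
  5 × C (aromatic): no H
  2 × O: no H
  1 × C: 3 H
  1 × C: 2 H
  1 × C (aromatic): 1 H
  1 × C: 1 H
  1 × C: no H
  1 × N: 2 H
  1 × O: 1 H
  1 × S: 1 H
  Total hydrogens = 11.
Molecular formula: C10H11NO3S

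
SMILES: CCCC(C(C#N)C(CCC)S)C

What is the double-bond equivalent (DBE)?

2

Molecular formula from the SMILES: C11H21NS.
DoU = (2C + 2 + N − H − X)/2 = (2·11 + 2 + 1 − 21 − 0)/2 = 4/2 = 2.
(Structurally: 0 ring(s) + 2 π bond(s) = 2.)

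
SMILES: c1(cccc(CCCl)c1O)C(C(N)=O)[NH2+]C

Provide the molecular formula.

Heavy atoms from the SMILES: 11 C, 1 Cl, 2 N, 2 O.
Implicit hydrogens by atom environment:
  3 × C (aromatic): 1 H each → 3
  3 × C (aromatic): no H
  2 × C: 2 H each → 4
  1 × C: 3 H
  1 × C: 1 H
  1 × C: no H
  1 × Cl: no H
  1 × N (charge +1): 2 H
  1 × N: 2 H
  1 × O: 1 H
  1 × O: no H
  Total hydrogens = 16.
Net charge +1.
Molecular formula: C11H16ClN2O2+

C11H16ClN2O2+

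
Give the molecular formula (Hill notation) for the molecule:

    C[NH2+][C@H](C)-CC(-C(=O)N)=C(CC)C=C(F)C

Heavy atoms from the SMILES: 12 C, 1 F, 2 N, 1 O.
Implicit hydrogens by atom environment:
  4 × C: 3 H each → 12
  4 × C: no H
  2 × C: 2 H each → 4
  2 × C: 1 H each → 2
  1 × F: no H
  1 × N: 2 H
  1 × N (charge +1): 2 H
  1 × O: no H
  Total hydrogens = 22.
Net charge +1.
Molecular formula: C12H22FN2O+

C12H22FN2O+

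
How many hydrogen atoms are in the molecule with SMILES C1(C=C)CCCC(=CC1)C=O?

14

Hydrogens are implicit in SMILES; fill each atom to its normal valence:
  5 × C: 2 H each → 10
  4 × C: 1 H each → 4
  1 × C: no H
  1 × O: no H
  Total hydrogens = 14.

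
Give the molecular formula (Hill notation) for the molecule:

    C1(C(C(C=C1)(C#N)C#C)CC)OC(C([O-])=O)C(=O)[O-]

[C13H11NO5]2-

Heavy atoms from the SMILES: 13 C, 1 N, 5 O.
Implicit hydrogens by atom environment:
  6 × C: 1 H each → 6
  5 × C: no H
  3 × O: no H
  2 × O (charge -1): no H
  1 × C: 3 H
  1 × C: 2 H
  1 × N: no H
  Total hydrogens = 11.
Net charge -2.
Molecular formula: [C13H11NO5]2-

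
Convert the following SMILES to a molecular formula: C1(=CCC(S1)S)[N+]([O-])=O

Heavy atoms from the SMILES: 4 C, 1 N, 2 O, 2 S.
Implicit hydrogens by atom environment:
  2 × C: 1 H each → 2
  1 × C: 2 H
  1 × C: no H
  1 × N (charge +1): no H
  1 × O: no H
  1 × O (charge -1): no H
  1 × S: 1 H
  1 × S: no H
  Total hydrogens = 5.
Molecular formula: C4H5NO2S2

C4H5NO2S2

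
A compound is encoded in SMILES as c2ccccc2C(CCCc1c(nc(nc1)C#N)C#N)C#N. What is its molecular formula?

C17H13N5

Heavy atoms from the SMILES: 17 C, 5 N.
Implicit hydrogens by atom environment:
  6 × C (aromatic): 1 H each → 6
  4 × C (aromatic): no H
  3 × C: 2 H each → 6
  3 × C: no H
  3 × N: no H
  2 × N (aromatic): no H
  1 × C: 1 H
  Total hydrogens = 13.
Molecular formula: C17H13N5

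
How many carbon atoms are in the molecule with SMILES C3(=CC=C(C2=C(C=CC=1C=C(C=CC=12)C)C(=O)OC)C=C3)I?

The symbol for carbon appears 19 times in the SMILES.

19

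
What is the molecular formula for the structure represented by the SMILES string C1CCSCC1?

Heavy atoms from the SMILES: 5 C, 1 S.
Implicit hydrogens by atom environment:
  5 × C: 2 H each → 10
  1 × S: no H
  Total hydrogens = 10.
Molecular formula: C5H10S

C5H10S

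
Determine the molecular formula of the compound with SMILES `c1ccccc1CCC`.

Heavy atoms from the SMILES: 9 C.
Implicit hydrogens by atom environment:
  5 × C (aromatic): 1 H each → 5
  2 × C: 2 H each → 4
  1 × C: 3 H
  1 × C (aromatic): no H
  Total hydrogens = 12.
Molecular formula: C9H12

C9H12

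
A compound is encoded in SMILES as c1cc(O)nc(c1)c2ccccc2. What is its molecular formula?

C11H9NO

Heavy atoms from the SMILES: 11 C, 1 N, 1 O.
Implicit hydrogens by atom environment:
  8 × C (aromatic): 1 H each → 8
  3 × C (aromatic): no H
  1 × N (aromatic): no H
  1 × O: 1 H
  Total hydrogens = 9.
Molecular formula: C11H9NO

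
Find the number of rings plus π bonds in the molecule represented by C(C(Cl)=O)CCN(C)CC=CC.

2

Molecular formula from the SMILES: C9H16ClNO.
DoU = (2C + 2 + N − H − X)/2 = (2·9 + 2 + 1 − 16 − 1)/2 = 4/2 = 2.
(Structurally: 0 ring(s) + 2 π bond(s) = 2.)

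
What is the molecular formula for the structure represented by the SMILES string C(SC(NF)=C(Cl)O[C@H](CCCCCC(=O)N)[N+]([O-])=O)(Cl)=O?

Heavy atoms from the SMILES: 10 C, 2 Cl, 1 F, 3 N, 5 O, 1 S.
Implicit hydrogens by atom environment:
  5 × C: 2 H each → 10
  4 × C: no H
  4 × O: no H
  2 × Cl: no H
  1 × C: 1 H
  1 × F: no H
  1 × N: 2 H
  1 × N: 1 H
  1 × N (charge +1): no H
  1 × O (charge -1): no H
  1 × S: no H
  Total hydrogens = 14.
Molecular formula: C10H14Cl2FN3O5S

C10H14Cl2FN3O5S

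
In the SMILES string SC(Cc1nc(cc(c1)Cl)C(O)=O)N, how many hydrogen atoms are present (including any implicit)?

Hydrogens are implicit in SMILES; fill each atom to its normal valence:
  3 × C (aromatic): no H
  2 × C (aromatic): 1 H each → 2
  1 × C: 2 H
  1 × C: 1 H
  1 × C: no H
  1 × Cl: no H
  1 × N: 2 H
  1 × N (aromatic): no H
  1 × O: 1 H
  1 × O: no H
  1 × S: 1 H
  Total hydrogens = 9.

9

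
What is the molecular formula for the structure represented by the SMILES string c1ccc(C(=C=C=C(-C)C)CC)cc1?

Heavy atoms from the SMILES: 14 C.
Implicit hydrogens by atom environment:
  5 × C (aromatic): 1 H each → 5
  4 × C: no H
  3 × C: 3 H each → 9
  1 × C: 2 H
  1 × C (aromatic): no H
  Total hydrogens = 16.
Molecular formula: C14H16

C14H16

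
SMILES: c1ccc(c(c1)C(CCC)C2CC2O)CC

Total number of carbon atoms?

15

The symbol for carbon appears 15 times in the SMILES. Lowercase c denotes aromatic carbon and counts toward C.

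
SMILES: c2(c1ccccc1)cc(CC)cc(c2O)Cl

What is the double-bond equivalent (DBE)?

Molecular formula from the SMILES: C14H13ClO.
DoU = (2C + 2 + N − H − X)/2 = (2·14 + 2 + 0 − 13 − 1)/2 = 16/2 = 8.
(Structurally: 2 ring(s) + 6 π bond(s) = 8.)

8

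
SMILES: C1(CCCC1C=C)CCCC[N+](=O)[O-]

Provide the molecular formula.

Heavy atoms from the SMILES: 11 C, 1 N, 2 O.
Implicit hydrogens by atom environment:
  8 × C: 2 H each → 16
  3 × C: 1 H each → 3
  1 × N (charge +1): no H
  1 × O: no H
  1 × O (charge -1): no H
  Total hydrogens = 19.
Molecular formula: C11H19NO2

C11H19NO2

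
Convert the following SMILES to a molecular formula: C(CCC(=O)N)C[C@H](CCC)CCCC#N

C13H24N2O

Heavy atoms from the SMILES: 13 C, 2 N, 1 O.
Implicit hydrogens by atom environment:
  9 × C: 2 H each → 18
  2 × C: no H
  1 × C: 3 H
  1 × C: 1 H
  1 × N: 2 H
  1 × N: no H
  1 × O: no H
  Total hydrogens = 24.
Molecular formula: C13H24N2O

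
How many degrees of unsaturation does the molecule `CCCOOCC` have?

Molecular formula from the SMILES: C5H12O2.
DoU = (2C + 2 + N − H − X)/2 = (2·5 + 2 + 0 − 12 − 0)/2 = 0/2 = 0.
(Structurally: 0 ring(s) + 0 π bond(s) = 0.)

0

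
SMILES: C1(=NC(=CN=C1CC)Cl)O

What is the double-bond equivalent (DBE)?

4

Molecular formula from the SMILES: C6H7ClN2O.
DoU = (2C + 2 + N − H − X)/2 = (2·6 + 2 + 2 − 7 − 1)/2 = 8/2 = 4.
(Structurally: 1 ring(s) + 3 π bond(s) = 4.)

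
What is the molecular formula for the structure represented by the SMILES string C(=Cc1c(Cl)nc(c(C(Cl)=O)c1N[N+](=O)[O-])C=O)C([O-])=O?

C10H4Cl2N3O6-

Heavy atoms from the SMILES: 10 C, 2 Cl, 3 N, 6 O.
Implicit hydrogens by atom environment:
  5 × C (aromatic): no H
  4 × O: no H
  3 × C: 1 H each → 3
  2 × C: no H
  2 × Cl: no H
  2 × O (charge -1): no H
  1 × N: 1 H
  1 × N (aromatic): no H
  1 × N (charge +1): no H
  Total hydrogens = 4.
Net charge -1.
Molecular formula: C10H4Cl2N3O6-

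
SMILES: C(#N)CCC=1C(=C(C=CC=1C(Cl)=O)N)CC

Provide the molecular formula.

C12H13ClN2O

Heavy atoms from the SMILES: 12 C, 1 Cl, 2 N, 1 O.
Implicit hydrogens by atom environment:
  4 × C (aromatic): no H
  3 × C: 2 H each → 6
  2 × C (aromatic): 1 H each → 2
  2 × C: no H
  1 × C: 3 H
  1 × Cl: no H
  1 × N: 2 H
  1 × N: no H
  1 × O: no H
  Total hydrogens = 13.
Molecular formula: C12H13ClN2O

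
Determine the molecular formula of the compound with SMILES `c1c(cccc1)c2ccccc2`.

C12H10

Heavy atoms from the SMILES: 12 C.
Implicit hydrogens by atom environment:
  10 × C (aromatic): 1 H each → 10
  2 × C (aromatic): no H
  Total hydrogens = 10.
Molecular formula: C12H10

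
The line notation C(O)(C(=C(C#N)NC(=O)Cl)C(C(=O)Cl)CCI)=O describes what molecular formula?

Heavy atoms from the SMILES: 9 C, 2 Cl, 1 I, 2 N, 4 O.
Implicit hydrogens by atom environment:
  6 × C: no H
  3 × O: no H
  2 × C: 2 H each → 4
  2 × Cl: no H
  1 × C: 1 H
  1 × I: no H
  1 × N: 1 H
  1 × N: no H
  1 × O: 1 H
  Total hydrogens = 7.
Molecular formula: C9H7Cl2IN2O4

C9H7Cl2IN2O4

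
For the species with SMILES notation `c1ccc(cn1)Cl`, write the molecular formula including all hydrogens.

C5H4ClN

Heavy atoms from the SMILES: 5 C, 1 Cl, 1 N.
Implicit hydrogens by atom environment:
  4 × C (aromatic): 1 H each → 4
  1 × C (aromatic): no H
  1 × Cl: no H
  1 × N (aromatic): no H
  Total hydrogens = 4.
Molecular formula: C5H4ClN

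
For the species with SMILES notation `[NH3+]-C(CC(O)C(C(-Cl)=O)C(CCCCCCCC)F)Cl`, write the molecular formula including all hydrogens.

Heavy atoms from the SMILES: 14 C, 2 Cl, 1 F, 1 N, 2 O.
Implicit hydrogens by atom environment:
  8 × C: 2 H each → 16
  4 × C: 1 H each → 4
  2 × Cl: no H
  1 × C: 3 H
  1 × C: no H
  1 × F: no H
  1 × N (charge +1): 3 H
  1 × O: 1 H
  1 × O: no H
  Total hydrogens = 27.
Net charge +1.
Molecular formula: C14H27Cl2FNO2+

C14H27Cl2FNO2+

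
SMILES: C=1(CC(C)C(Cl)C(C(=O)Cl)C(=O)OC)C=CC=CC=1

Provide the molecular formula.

C14H16Cl2O3

Heavy atoms from the SMILES: 14 C, 2 Cl, 3 O.
Implicit hydrogens by atom environment:
  5 × C (aromatic): 1 H each → 5
  3 × C: 1 H each → 3
  3 × O: no H
  2 × C: 3 H each → 6
  2 × C: no H
  2 × Cl: no H
  1 × C: 2 H
  1 × C (aromatic): no H
  Total hydrogens = 16.
Molecular formula: C14H16Cl2O3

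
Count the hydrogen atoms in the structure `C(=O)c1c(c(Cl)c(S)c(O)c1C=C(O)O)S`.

Hydrogens are implicit in SMILES; fill each atom to its normal valence:
  6 × C (aromatic): no H
  3 × O: 1 H each → 3
  2 × C: 1 H each → 2
  2 × S: 1 H each → 2
  1 × C: no H
  1 × Cl: no H
  1 × O: no H
  Total hydrogens = 7.

7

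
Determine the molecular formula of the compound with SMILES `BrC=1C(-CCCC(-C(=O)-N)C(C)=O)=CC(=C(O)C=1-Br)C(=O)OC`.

C15H17Br2NO5

Heavy atoms from the SMILES: 2 Br, 15 C, 1 N, 5 O.
Implicit hydrogens by atom environment:
  5 × C (aromatic): no H
  4 × O: no H
  3 × C: 2 H each → 6
  3 × C: no H
  2 × Br: no H
  2 × C: 3 H each → 6
  1 × C (aromatic): 1 H
  1 × C: 1 H
  1 × N: 2 H
  1 × O: 1 H
  Total hydrogens = 17.
Molecular formula: C15H17Br2NO5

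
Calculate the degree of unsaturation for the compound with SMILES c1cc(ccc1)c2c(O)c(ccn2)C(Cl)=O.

Molecular formula from the SMILES: C12H8ClNO2.
DoU = (2C + 2 + N − H − X)/2 = (2·12 + 2 + 1 − 8 − 1)/2 = 18/2 = 9.
(Structurally: 2 ring(s) + 7 π bond(s) = 9.)

9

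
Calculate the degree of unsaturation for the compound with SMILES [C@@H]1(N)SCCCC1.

Molecular formula from the SMILES: C5H11NS.
DoU = (2C + 2 + N − H − X)/2 = (2·5 + 2 + 1 − 11 − 0)/2 = 2/2 = 1.
(Structurally: 1 ring(s) + 0 π bond(s) = 1.)

1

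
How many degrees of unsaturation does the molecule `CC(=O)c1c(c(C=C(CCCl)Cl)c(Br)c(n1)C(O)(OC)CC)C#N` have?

Molecular formula from the SMILES: C16H17BrCl2N2O3.
DoU = (2C + 2 + N − H − X)/2 = (2·16 + 2 + 2 − 17 − 3)/2 = 16/2 = 8.
(Structurally: 1 ring(s) + 7 π bond(s) = 8.)

8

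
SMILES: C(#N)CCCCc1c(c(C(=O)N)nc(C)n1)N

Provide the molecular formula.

Heavy atoms from the SMILES: 11 C, 5 N, 1 O.
Implicit hydrogens by atom environment:
  4 × C: 2 H each → 8
  4 × C (aromatic): no H
  2 × C: no H
  2 × N: 2 H each → 4
  2 × N (aromatic): no H
  1 × C: 3 H
  1 × N: no H
  1 × O: no H
  Total hydrogens = 15.
Molecular formula: C11H15N5O

C11H15N5O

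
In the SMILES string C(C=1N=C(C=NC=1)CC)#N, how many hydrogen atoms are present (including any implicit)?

7

Hydrogens are implicit in SMILES; fill each atom to its normal valence:
  2 × C (aromatic): 1 H each → 2
  2 × C (aromatic): no H
  2 × N (aromatic): no H
  1 × C: 3 H
  1 × C: 2 H
  1 × C: no H
  1 × N: no H
  Total hydrogens = 7.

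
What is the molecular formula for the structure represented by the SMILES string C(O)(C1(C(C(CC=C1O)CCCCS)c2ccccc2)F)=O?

C17H21FO3S

Heavy atoms from the SMILES: 17 C, 1 F, 3 O, 1 S.
Implicit hydrogens by atom environment:
  5 × C: 2 H each → 10
  5 × C (aromatic): 1 H each → 5
  3 × C: 1 H each → 3
  3 × C: no H
  2 × O: 1 H each → 2
  1 × C (aromatic): no H
  1 × F: no H
  1 × O: no H
  1 × S: 1 H
  Total hydrogens = 21.
Molecular formula: C17H21FO3S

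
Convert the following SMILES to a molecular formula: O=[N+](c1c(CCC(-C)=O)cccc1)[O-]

Heavy atoms from the SMILES: 10 C, 1 N, 3 O.
Implicit hydrogens by atom environment:
  4 × C (aromatic): 1 H each → 4
  2 × C: 2 H each → 4
  2 × C (aromatic): no H
  2 × O: no H
  1 × C: 3 H
  1 × C: no H
  1 × N (charge +1): no H
  1 × O (charge -1): no H
  Total hydrogens = 11.
Molecular formula: C10H11NO3

C10H11NO3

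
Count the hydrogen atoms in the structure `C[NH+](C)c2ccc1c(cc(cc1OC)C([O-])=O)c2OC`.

Hydrogens are implicit in SMILES; fill each atom to its normal valence:
  6 × C (aromatic): no H
  4 × C: 3 H each → 12
  4 × C (aromatic): 1 H each → 4
  3 × O: no H
  1 × C: no H
  1 × N (charge +1): 1 H
  1 × O (charge -1): no H
  Total hydrogens = 17.

17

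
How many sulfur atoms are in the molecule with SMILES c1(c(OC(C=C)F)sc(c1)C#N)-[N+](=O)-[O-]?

1

The symbol for sulfur appears 1 time in the SMILES.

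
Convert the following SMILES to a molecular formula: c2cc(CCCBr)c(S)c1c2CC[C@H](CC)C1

C15H21BrS

Heavy atoms from the SMILES: 1 Br, 15 C, 1 S.
Implicit hydrogens by atom environment:
  7 × C: 2 H each → 14
  4 × C (aromatic): no H
  2 × C (aromatic): 1 H each → 2
  1 × Br: no H
  1 × C: 3 H
  1 × C: 1 H
  1 × S: 1 H
  Total hydrogens = 21.
Molecular formula: C15H21BrS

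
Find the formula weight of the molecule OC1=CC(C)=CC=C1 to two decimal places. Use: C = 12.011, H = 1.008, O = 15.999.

Molecular formula: C7H8O.
M = 7×12.011 + 8×1.008 + 1×15.999 = 108.14 g/mol.

108.14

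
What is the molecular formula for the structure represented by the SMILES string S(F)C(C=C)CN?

Heavy atoms from the SMILES: 4 C, 1 F, 1 N, 1 S.
Implicit hydrogens by atom environment:
  2 × C: 2 H each → 4
  2 × C: 1 H each → 2
  1 × F: no H
  1 × N: 2 H
  1 × S: no H
  Total hydrogens = 8.
Molecular formula: C4H8FNS

C4H8FNS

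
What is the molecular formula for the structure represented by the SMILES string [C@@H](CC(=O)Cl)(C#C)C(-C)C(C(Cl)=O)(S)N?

Heavy atoms from the SMILES: 9 C, 2 Cl, 1 N, 2 O, 1 S.
Implicit hydrogens by atom environment:
  4 × C: no H
  3 × C: 1 H each → 3
  2 × Cl: no H
  2 × O: no H
  1 × C: 3 H
  1 × C: 2 H
  1 × N: 2 H
  1 × S: 1 H
  Total hydrogens = 11.
Molecular formula: C9H11Cl2NO2S

C9H11Cl2NO2S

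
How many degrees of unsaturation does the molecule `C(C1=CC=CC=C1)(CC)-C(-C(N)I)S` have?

4

Molecular formula from the SMILES: C11H16INS.
DoU = (2C + 2 + N − H − X)/2 = (2·11 + 2 + 1 − 16 − 1)/2 = 8/2 = 4.
(Structurally: 1 ring(s) + 3 π bond(s) = 4.)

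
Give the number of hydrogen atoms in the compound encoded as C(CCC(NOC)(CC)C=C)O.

Hydrogens are implicit in SMILES; fill each atom to its normal valence:
  5 × C: 2 H each → 10
  2 × C: 3 H each → 6
  1 × C: 1 H
  1 × C: no H
  1 × N: 1 H
  1 × O: 1 H
  1 × O: no H
  Total hydrogens = 19.

19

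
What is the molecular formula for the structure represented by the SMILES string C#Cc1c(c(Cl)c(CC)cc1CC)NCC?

C14H18ClN

Heavy atoms from the SMILES: 14 C, 1 Cl, 1 N.
Implicit hydrogens by atom environment:
  5 × C (aromatic): no H
  3 × C: 3 H each → 9
  3 × C: 2 H each → 6
  1 × C (aromatic): 1 H
  1 × C: 1 H
  1 × C: no H
  1 × Cl: no H
  1 × N: 1 H
  Total hydrogens = 18.
Molecular formula: C14H18ClN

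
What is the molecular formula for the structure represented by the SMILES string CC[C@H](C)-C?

Heavy atoms from the SMILES: 5 C.
Implicit hydrogens by atom environment:
  3 × C: 3 H each → 9
  1 × C: 2 H
  1 × C: 1 H
  Total hydrogens = 12.
Molecular formula: C5H12

C5H12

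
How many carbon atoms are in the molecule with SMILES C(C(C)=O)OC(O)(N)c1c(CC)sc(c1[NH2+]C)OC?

12

The symbol for carbon appears 12 times in the SMILES. Lowercase c denotes aromatic carbon and counts toward C.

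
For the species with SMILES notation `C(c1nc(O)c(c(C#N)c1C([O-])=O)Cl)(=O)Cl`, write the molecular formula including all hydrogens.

C8HCl2N2O4-

Heavy atoms from the SMILES: 8 C, 2 Cl, 2 N, 4 O.
Implicit hydrogens by atom environment:
  5 × C (aromatic): no H
  3 × C: no H
  2 × Cl: no H
  2 × O: no H
  1 × N (aromatic): no H
  1 × N: no H
  1 × O: 1 H
  1 × O (charge -1): no H
  Total hydrogens = 1.
Net charge -1.
Molecular formula: C8HCl2N2O4-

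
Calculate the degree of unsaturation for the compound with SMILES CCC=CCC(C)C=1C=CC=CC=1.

Molecular formula from the SMILES: C13H18.
DoU = (2C + 2 + N − H − X)/2 = (2·13 + 2 + 0 − 18 − 0)/2 = 10/2 = 5.
(Structurally: 1 ring(s) + 4 π bond(s) = 5.)

5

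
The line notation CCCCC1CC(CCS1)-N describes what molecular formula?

Heavy atoms from the SMILES: 9 C, 1 N, 1 S.
Implicit hydrogens by atom environment:
  6 × C: 2 H each → 12
  2 × C: 1 H each → 2
  1 × C: 3 H
  1 × N: 2 H
  1 × S: no H
  Total hydrogens = 19.
Molecular formula: C9H19NS

C9H19NS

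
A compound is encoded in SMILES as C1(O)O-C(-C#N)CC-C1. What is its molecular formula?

Heavy atoms from the SMILES: 6 C, 1 N, 2 O.
Implicit hydrogens by atom environment:
  3 × C: 2 H each → 6
  2 × C: 1 H each → 2
  1 × C: no H
  1 × N: no H
  1 × O: 1 H
  1 × O: no H
  Total hydrogens = 9.
Molecular formula: C6H9NO2

C6H9NO2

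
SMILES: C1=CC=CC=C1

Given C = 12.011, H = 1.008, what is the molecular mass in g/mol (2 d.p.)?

Molecular formula: C6H6.
M = 6×12.011 + 6×1.008 = 78.11 g/mol.

78.11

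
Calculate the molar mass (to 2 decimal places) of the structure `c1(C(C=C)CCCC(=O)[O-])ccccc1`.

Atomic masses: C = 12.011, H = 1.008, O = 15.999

203.26

Molecular formula: C13H15O2-.
M = 13×12.011 + 15×1.008 + 2×15.999 = 203.26 g/mol.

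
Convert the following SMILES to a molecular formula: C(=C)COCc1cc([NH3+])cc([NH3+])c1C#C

[C12H16N2O]2+

Heavy atoms from the SMILES: 12 C, 2 N, 1 O.
Implicit hydrogens by atom environment:
  4 × C (aromatic): no H
  3 × C: 2 H each → 6
  2 × C (aromatic): 1 H each → 2
  2 × C: 1 H each → 2
  2 × N (charge +1): 3 H each → 6
  1 × C: no H
  1 × O: no H
  Total hydrogens = 16.
Net charge +2.
Molecular formula: [C12H16N2O]2+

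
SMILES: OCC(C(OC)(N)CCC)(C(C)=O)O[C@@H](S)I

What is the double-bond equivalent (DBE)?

1

Molecular formula from the SMILES: C10H20INO4S.
DoU = (2C + 2 + N − H − X)/2 = (2·10 + 2 + 1 − 20 − 1)/2 = 2/2 = 1.
(Structurally: 0 ring(s) + 1 π bond(s) = 1.)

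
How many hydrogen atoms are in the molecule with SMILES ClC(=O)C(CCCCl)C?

10

Hydrogens are implicit in SMILES; fill each atom to its normal valence:
  3 × C: 2 H each → 6
  2 × Cl: no H
  1 × C: 3 H
  1 × C: 1 H
  1 × C: no H
  1 × O: no H
  Total hydrogens = 10.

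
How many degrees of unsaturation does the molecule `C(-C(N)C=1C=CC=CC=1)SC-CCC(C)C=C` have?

Molecular formula from the SMILES: C15H23NS.
DoU = (2C + 2 + N − H − X)/2 = (2·15 + 2 + 1 − 23 − 0)/2 = 10/2 = 5.
(Structurally: 1 ring(s) + 4 π bond(s) = 5.)

5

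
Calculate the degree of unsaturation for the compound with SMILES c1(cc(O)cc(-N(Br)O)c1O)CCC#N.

Molecular formula from the SMILES: C9H9BrN2O3.
DoU = (2C + 2 + N − H − X)/2 = (2·9 + 2 + 2 − 9 − 1)/2 = 12/2 = 6.
(Structurally: 1 ring(s) + 5 π bond(s) = 6.)

6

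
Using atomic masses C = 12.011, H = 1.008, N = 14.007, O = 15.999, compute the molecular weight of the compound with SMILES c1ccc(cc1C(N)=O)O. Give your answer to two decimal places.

Molecular formula: C7H7NO2.
M = 7×12.011 + 7×1.008 + 1×14.007 + 2×15.999 = 137.14 g/mol.

137.14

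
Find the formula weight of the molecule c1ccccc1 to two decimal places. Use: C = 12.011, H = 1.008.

Molecular formula: C6H6.
M = 6×12.011 + 6×1.008 = 78.11 g/mol.

78.11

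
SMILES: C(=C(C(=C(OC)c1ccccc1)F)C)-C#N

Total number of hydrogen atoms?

Hydrogens are implicit in SMILES; fill each atom to its normal valence:
  5 × C (aromatic): 1 H each → 5
  4 × C: no H
  2 × C: 3 H each → 6
  1 × C: 1 H
  1 × C (aromatic): no H
  1 × F: no H
  1 × N: no H
  1 × O: no H
  Total hydrogens = 12.

12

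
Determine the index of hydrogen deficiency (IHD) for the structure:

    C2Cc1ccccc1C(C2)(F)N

Molecular formula from the SMILES: C10H12FN.
DoU = (2C + 2 + N − H − X)/2 = (2·10 + 2 + 1 − 12 − 1)/2 = 10/2 = 5.
(Structurally: 2 ring(s) + 3 π bond(s) = 5.)

5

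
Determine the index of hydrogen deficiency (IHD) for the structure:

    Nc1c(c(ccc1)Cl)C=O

5

Molecular formula from the SMILES: C7H6ClNO.
DoU = (2C + 2 + N − H − X)/2 = (2·7 + 2 + 1 − 6 − 1)/2 = 10/2 = 5.
(Structurally: 1 ring(s) + 4 π bond(s) = 5.)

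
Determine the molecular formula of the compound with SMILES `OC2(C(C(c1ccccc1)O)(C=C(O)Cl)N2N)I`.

C11H12ClIN2O3

Heavy atoms from the SMILES: 11 C, 1 Cl, 1 I, 2 N, 3 O.
Implicit hydrogens by atom environment:
  5 × C (aromatic): 1 H each → 5
  3 × C: no H
  3 × O: 1 H each → 3
  2 × C: 1 H each → 2
  1 × C (aromatic): no H
  1 × Cl: no H
  1 × I: no H
  1 × N: 2 H
  1 × N: no H
  Total hydrogens = 12.
Molecular formula: C11H12ClIN2O3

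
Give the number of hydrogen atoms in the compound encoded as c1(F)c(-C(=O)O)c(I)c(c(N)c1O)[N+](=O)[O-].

Hydrogens are implicit in SMILES; fill each atom to its normal valence:
  6 × C (aromatic): no H
  2 × O: 1 H each → 2
  2 × O: no H
  1 × C: no H
  1 × F: no H
  1 × I: no H
  1 × N: 2 H
  1 × N (charge +1): no H
  1 × O (charge -1): no H
  Total hydrogens = 4.

4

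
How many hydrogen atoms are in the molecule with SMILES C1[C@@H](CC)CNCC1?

15

Hydrogens are implicit in SMILES; fill each atom to its normal valence:
  5 × C: 2 H each → 10
  1 × C: 3 H
  1 × C: 1 H
  1 × N: 1 H
  Total hydrogens = 15.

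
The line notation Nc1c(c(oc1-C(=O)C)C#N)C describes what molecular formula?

C8H8N2O2

Heavy atoms from the SMILES: 8 C, 2 N, 2 O.
Implicit hydrogens by atom environment:
  4 × C (aromatic): no H
  2 × C: 3 H each → 6
  2 × C: no H
  1 × N: 2 H
  1 × N: no H
  1 × O (aromatic): no H
  1 × O: no H
  Total hydrogens = 8.
Molecular formula: C8H8N2O2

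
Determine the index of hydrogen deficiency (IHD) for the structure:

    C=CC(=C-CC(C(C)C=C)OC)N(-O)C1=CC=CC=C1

7

Molecular formula from the SMILES: C17H23NO2.
DoU = (2C + 2 + N − H − X)/2 = (2·17 + 2 + 1 − 23 − 0)/2 = 14/2 = 7.
(Structurally: 1 ring(s) + 6 π bond(s) = 7.)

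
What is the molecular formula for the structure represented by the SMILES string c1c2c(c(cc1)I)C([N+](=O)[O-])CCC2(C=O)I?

C11H9I2NO3

Heavy atoms from the SMILES: 11 C, 2 I, 1 N, 3 O.
Implicit hydrogens by atom environment:
  3 × C (aromatic): 1 H each → 3
  3 × C (aromatic): no H
  2 × C: 2 H each → 4
  2 × C: 1 H each → 2
  2 × I: no H
  2 × O: no H
  1 × C: no H
  1 × N (charge +1): no H
  1 × O (charge -1): no H
  Total hydrogens = 9.
Molecular formula: C11H9I2NO3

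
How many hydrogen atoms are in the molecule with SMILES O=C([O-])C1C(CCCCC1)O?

13

Hydrogens are implicit in SMILES; fill each atom to its normal valence:
  5 × C: 2 H each → 10
  2 × C: 1 H each → 2
  1 × C: no H
  1 × O: 1 H
  1 × O: no H
  1 × O (charge -1): no H
  Total hydrogens = 13.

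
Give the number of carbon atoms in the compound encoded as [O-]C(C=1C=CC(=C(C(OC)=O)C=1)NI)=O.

The symbol for carbon appears 9 times in the SMILES.

9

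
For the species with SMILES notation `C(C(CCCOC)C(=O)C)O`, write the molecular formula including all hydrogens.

Heavy atoms from the SMILES: 8 C, 3 O.
Implicit hydrogens by atom environment:
  4 × C: 2 H each → 8
  2 × C: 3 H each → 6
  2 × O: no H
  1 × C: 1 H
  1 × C: no H
  1 × O: 1 H
  Total hydrogens = 16.
Molecular formula: C8H16O3

C8H16O3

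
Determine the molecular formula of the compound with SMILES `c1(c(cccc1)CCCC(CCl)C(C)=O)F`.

C13H16ClFO

Heavy atoms from the SMILES: 13 C, 1 Cl, 1 F, 1 O.
Implicit hydrogens by atom environment:
  4 × C: 2 H each → 8
  4 × C (aromatic): 1 H each → 4
  2 × C (aromatic): no H
  1 × C: 3 H
  1 × C: 1 H
  1 × C: no H
  1 × Cl: no H
  1 × F: no H
  1 × O: no H
  Total hydrogens = 16.
Molecular formula: C13H16ClFO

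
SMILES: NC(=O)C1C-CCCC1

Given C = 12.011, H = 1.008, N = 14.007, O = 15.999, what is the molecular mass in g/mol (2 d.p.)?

Molecular formula: C7H13NO.
M = 7×12.011 + 13×1.008 + 1×14.007 + 1×15.999 = 127.19 g/mol.

127.19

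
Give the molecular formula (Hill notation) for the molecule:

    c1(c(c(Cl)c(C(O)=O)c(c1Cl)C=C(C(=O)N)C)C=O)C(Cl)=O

C13H8Cl3NO5

Heavy atoms from the SMILES: 13 C, 3 Cl, 1 N, 5 O.
Implicit hydrogens by atom environment:
  6 × C (aromatic): no H
  4 × C: no H
  4 × O: no H
  3 × Cl: no H
  2 × C: 1 H each → 2
  1 × C: 3 H
  1 × N: 2 H
  1 × O: 1 H
  Total hydrogens = 8.
Molecular formula: C13H8Cl3NO5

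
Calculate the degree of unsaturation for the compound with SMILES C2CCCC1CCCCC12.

2

Molecular formula from the SMILES: C10H18.
DoU = (2C + 2 + N − H − X)/2 = (2·10 + 2 + 0 − 18 − 0)/2 = 4/2 = 2.
(Structurally: 2 ring(s) + 0 π bond(s) = 2.)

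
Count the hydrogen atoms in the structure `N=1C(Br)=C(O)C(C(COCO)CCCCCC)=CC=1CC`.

26

Hydrogens are implicit in SMILES; fill each atom to its normal valence:
  8 × C: 2 H each → 16
  4 × C (aromatic): no H
  2 × C: 3 H each → 6
  2 × O: 1 H each → 2
  1 × Br: no H
  1 × C (aromatic): 1 H
  1 × C: 1 H
  1 × N (aromatic): no H
  1 × O: no H
  Total hydrogens = 26.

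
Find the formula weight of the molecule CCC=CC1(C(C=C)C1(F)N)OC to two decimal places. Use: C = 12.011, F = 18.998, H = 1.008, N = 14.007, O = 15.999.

Molecular formula: C10H16FNO.
M = 10×12.011 + 1×18.998 + 16×1.008 + 1×14.007 + 1×15.999 = 185.24 g/mol.

185.24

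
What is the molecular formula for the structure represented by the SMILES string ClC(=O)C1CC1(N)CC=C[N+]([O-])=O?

Heavy atoms from the SMILES: 7 C, 1 Cl, 2 N, 3 O.
Implicit hydrogens by atom environment:
  3 × C: 1 H each → 3
  2 × C: 2 H each → 4
  2 × C: no H
  2 × O: no H
  1 × Cl: no H
  1 × N: 2 H
  1 × N (charge +1): no H
  1 × O (charge -1): no H
  Total hydrogens = 9.
Molecular formula: C7H9ClN2O3

C7H9ClN2O3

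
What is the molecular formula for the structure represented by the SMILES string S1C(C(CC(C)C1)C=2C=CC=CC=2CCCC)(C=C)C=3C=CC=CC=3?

C24H30S

Heavy atoms from the SMILES: 24 C, 1 S.
Implicit hydrogens by atom environment:
  9 × C (aromatic): 1 H each → 9
  6 × C: 2 H each → 12
  3 × C: 1 H each → 3
  3 × C (aromatic): no H
  2 × C: 3 H each → 6
  1 × C: no H
  1 × S: no H
  Total hydrogens = 30.
Molecular formula: C24H30S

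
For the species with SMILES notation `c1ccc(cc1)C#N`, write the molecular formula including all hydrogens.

C7H5N

Heavy atoms from the SMILES: 7 C, 1 N.
Implicit hydrogens by atom environment:
  5 × C (aromatic): 1 H each → 5
  1 × C (aromatic): no H
  1 × C: no H
  1 × N: no H
  Total hydrogens = 5.
Molecular formula: C7H5N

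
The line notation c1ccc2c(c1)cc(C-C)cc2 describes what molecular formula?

C12H12

Heavy atoms from the SMILES: 12 C.
Implicit hydrogens by atom environment:
  7 × C (aromatic): 1 H each → 7
  3 × C (aromatic): no H
  1 × C: 3 H
  1 × C: 2 H
  Total hydrogens = 12.
Molecular formula: C12H12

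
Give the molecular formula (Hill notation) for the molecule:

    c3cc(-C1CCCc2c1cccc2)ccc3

C16H16

Heavy atoms from the SMILES: 16 C.
Implicit hydrogens by atom environment:
  9 × C (aromatic): 1 H each → 9
  3 × C: 2 H each → 6
  3 × C (aromatic): no H
  1 × C: 1 H
  Total hydrogens = 16.
Molecular formula: C16H16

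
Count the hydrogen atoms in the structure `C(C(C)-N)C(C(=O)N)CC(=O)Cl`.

13

Hydrogens are implicit in SMILES; fill each atom to its normal valence:
  2 × C: 2 H each → 4
  2 × C: 1 H each → 2
  2 × C: no H
  2 × N: 2 H each → 4
  2 × O: no H
  1 × C: 3 H
  1 × Cl: no H
  Total hydrogens = 13.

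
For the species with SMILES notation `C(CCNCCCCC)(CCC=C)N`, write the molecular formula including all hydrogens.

Heavy atoms from the SMILES: 12 C, 2 N.
Implicit hydrogens by atom environment:
  9 × C: 2 H each → 18
  2 × C: 1 H each → 2
  1 × C: 3 H
  1 × N: 2 H
  1 × N: 1 H
  Total hydrogens = 26.
Molecular formula: C12H26N2

C12H26N2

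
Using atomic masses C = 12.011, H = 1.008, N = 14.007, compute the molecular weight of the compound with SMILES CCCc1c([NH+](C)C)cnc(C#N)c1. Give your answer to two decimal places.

Molecular formula: C11H16N3+.
M = 11×12.011 + 16×1.008 + 3×14.007 = 190.27 g/mol.

190.27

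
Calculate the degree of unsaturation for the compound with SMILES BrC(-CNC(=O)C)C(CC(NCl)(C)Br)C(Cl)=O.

2

Molecular formula from the SMILES: C9H14Br2Cl2N2O2.
DoU = (2C + 2 + N − H − X)/2 = (2·9 + 2 + 2 − 14 − 4)/2 = 4/2 = 2.
(Structurally: 0 ring(s) + 2 π bond(s) = 2.)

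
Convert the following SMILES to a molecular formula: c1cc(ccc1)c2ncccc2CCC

Heavy atoms from the SMILES: 14 C, 1 N.
Implicit hydrogens by atom environment:
  8 × C (aromatic): 1 H each → 8
  3 × C (aromatic): no H
  2 × C: 2 H each → 4
  1 × C: 3 H
  1 × N (aromatic): no H
  Total hydrogens = 15.
Molecular formula: C14H15N

C14H15N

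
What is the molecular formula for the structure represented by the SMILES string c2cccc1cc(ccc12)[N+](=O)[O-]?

C10H7NO2

Heavy atoms from the SMILES: 10 C, 1 N, 2 O.
Implicit hydrogens by atom environment:
  7 × C (aromatic): 1 H each → 7
  3 × C (aromatic): no H
  1 × N (charge +1): no H
  1 × O: no H
  1 × O (charge -1): no H
  Total hydrogens = 7.
Molecular formula: C10H7NO2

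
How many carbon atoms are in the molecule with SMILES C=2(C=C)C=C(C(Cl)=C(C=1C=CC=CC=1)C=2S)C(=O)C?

The symbol for carbon appears 16 times in the SMILES. (Cl is a single chlorine, not C + l.)

16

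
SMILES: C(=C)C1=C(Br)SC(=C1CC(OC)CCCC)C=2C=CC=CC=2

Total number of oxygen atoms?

The symbol for oxygen appears 1 time in the SMILES.

1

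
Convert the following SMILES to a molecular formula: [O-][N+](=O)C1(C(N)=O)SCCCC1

C6H10N2O3S

Heavy atoms from the SMILES: 6 C, 2 N, 3 O, 1 S.
Implicit hydrogens by atom environment:
  4 × C: 2 H each → 8
  2 × C: no H
  2 × O: no H
  1 × N: 2 H
  1 × N (charge +1): no H
  1 × O (charge -1): no H
  1 × S: no H
  Total hydrogens = 10.
Molecular formula: C6H10N2O3S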